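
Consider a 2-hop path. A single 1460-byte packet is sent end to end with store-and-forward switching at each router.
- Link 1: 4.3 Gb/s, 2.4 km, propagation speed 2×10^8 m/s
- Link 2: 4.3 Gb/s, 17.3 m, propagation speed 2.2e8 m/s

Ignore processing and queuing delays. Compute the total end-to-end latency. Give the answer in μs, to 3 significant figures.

17.5 μs

L = 1460 × 8 = 11680 bits.
Transmission delay per hop = L/R = 11680/4300000000 = 2.71628 μs; 2 hops → 5.43256 μs.
Propagation delays (d/s per hop): 12, 0.0786364 μs; sum = 12.0786 μs.
End-to-end = 17.5 μs.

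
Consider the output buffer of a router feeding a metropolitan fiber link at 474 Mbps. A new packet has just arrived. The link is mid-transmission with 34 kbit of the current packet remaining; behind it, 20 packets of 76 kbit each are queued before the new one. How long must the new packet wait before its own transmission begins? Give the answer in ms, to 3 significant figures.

3.28 ms

Each queued packet: L/R = 76000/474000000 = 0.160338 ms.
20 queued → 3.20675 ms.
Plus remaining 34000 bits of current packet: 0.07173 ms.
Queuing delay = 3.28 ms.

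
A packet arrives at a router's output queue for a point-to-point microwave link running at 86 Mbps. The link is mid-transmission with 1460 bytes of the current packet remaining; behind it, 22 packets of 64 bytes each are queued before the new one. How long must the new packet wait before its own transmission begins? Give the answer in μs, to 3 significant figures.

267 μs

Each queued packet: L/R = 512/86000000 = 5.95349 μs.
22 queued → 130.977 μs.
Plus remaining 11680 bits of current packet: 135.814 μs.
Queuing delay = 267 μs.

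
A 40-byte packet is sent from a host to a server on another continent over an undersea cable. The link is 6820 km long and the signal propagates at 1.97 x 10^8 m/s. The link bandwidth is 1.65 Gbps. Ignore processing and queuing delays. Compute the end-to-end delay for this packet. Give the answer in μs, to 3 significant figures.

34600 μs

L = 40 × 8 = 320 bits.
Transmission delay = L/R = 320 / 1650000000 = 0.193939 μs.
Propagation delay = d/s = 6820000 m / 197000000 m/s = 34619.3 μs.
Total = 34600 μs.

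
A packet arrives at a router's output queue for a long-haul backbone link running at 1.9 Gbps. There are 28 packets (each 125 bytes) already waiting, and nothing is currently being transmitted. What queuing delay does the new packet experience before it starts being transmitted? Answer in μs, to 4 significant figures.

Each queued packet: L/R = 1000/1900000000 = 0.526316 μs.
28 queued → 14.7368 μs.
Queuing delay = 14.74 μs.

14.74 μs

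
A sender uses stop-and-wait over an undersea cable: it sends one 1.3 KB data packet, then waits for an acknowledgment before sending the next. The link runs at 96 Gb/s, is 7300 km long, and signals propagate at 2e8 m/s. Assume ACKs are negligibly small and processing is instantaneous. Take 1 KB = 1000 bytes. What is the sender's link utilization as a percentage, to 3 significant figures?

0.000148 %

t_tx = L/R = 10400/96000000000 = 1.08333e-07 s.
t_prop = 7300000/200000000 = 0.0365 s; RTT = 0.073 s.
Cycle = t_tx + RTT = 0.0730001 s.
Utilization = t_tx / cycle = 1.08333e-07/0.0730001 = 0.000148 %.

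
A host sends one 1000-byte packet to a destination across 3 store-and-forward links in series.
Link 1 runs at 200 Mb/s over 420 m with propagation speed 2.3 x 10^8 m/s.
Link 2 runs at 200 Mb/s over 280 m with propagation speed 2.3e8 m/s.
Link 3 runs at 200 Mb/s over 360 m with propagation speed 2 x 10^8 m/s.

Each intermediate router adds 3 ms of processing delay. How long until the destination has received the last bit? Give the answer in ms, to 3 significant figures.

6.12 ms

L = 1000 × 8 = 8000 bits.
Transmission delay per hop = L/R = 8000/200000000 = 0.04 ms; 3 hops → 0.12 ms.
Propagation delays (d/s per hop): 0.00182609, 0.00121739, 0.0018 ms; sum = 0.00484348 ms.
Processing at 2 router(s): 2 × 3 ms = 6 ms.
End-to-end = 6.12 ms.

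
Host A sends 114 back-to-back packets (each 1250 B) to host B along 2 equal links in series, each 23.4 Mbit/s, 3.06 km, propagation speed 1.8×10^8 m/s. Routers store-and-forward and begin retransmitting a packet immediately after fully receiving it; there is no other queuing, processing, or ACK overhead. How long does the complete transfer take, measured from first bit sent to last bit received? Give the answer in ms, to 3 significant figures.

Per-hop transmission t_tx = L/R = 10000/23400000 = 0.42735 ms.
Per-hop propagation t_prop = 3060/180000000 = 0.017 ms.
Pipeline fill: first packet needs 2·t_tx to clear all hops; remaining 113 packets each add one t_tx.
Total = (2+114-1)·t_tx + 2·t_prop = 115·0.42735 + 2·0.017 = 49.2 ms.

49.2 ms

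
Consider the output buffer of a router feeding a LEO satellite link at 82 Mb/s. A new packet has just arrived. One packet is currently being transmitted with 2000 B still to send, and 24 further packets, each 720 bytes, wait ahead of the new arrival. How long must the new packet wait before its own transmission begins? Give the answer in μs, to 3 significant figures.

Each queued packet: L/R = 5760/82000000 = 70.2439 μs.
24 queued → 1685.85 μs.
Plus remaining 16000 bits of current packet: 195.122 μs.
Queuing delay = 1880 μs.

1880 μs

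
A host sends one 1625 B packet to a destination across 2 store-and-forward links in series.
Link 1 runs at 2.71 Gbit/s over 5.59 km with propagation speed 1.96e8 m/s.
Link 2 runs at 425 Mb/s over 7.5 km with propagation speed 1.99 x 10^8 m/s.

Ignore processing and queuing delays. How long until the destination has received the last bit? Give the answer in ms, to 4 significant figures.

L = 1625 × 8 = 13000 bits.
Transmission delays (L/R per hop): 0.00479705, 0.0305882 ms; sum = 0.0353853 ms.
Propagation delays (d/s per hop): 0.0285204, 0.0376884 ms; sum = 0.0662089 ms.
End-to-end = 0.1016 ms.

0.1016 ms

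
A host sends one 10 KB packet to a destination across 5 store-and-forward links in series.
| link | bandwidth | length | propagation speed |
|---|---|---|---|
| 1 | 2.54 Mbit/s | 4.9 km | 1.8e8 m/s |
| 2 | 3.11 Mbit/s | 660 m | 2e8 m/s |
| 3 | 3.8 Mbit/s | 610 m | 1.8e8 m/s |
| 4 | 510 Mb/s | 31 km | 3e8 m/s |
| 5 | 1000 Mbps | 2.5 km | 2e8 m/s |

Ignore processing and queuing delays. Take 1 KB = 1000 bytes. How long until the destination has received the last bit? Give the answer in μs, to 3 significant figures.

L = 80000 bits.
Transmission delays (L/R per hop): 31496.1, 25723.5, 21052.6, 156.863, 80 μs; sum = 78509 μs.
Propagation delays (d/s per hop): 27.2222, 3.3, 3.38889, 103.333, 12.5 μs; sum = 149.744 μs.
End-to-end = 78700 μs.

78700 μs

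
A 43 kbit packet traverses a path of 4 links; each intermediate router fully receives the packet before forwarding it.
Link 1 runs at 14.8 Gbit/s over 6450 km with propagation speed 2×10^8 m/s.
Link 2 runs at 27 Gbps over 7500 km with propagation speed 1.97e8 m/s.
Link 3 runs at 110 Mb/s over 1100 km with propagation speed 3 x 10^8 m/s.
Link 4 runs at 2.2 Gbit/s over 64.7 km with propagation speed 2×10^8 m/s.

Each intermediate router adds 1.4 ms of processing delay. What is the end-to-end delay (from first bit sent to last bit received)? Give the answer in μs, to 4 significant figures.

78930 μs

L = 43000 bits.
Transmission delays (L/R per hop): 2.90541, 1.59259, 390.909, 19.5455 μs; sum = 414.953 μs.
Propagation delays (d/s per hop): 32250, 38071.1, 3666.67, 323.5 μs; sum = 74311.2 μs.
Processing at 3 router(s): 3 × 1.4 ms = 4200 μs.
End-to-end = 78930 μs.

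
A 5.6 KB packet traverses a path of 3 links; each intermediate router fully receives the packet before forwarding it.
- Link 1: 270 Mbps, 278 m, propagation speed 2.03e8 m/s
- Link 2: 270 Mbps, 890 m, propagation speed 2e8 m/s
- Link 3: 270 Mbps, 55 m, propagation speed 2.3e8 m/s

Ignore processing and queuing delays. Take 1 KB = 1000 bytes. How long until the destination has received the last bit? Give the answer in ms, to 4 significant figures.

L = 44800 bits.
Transmission delay per hop = L/R = 44800/270000000 = 0.165926 ms; 3 hops → 0.497778 ms.
Propagation delays (d/s per hop): 0.00136946, 0.00445, 0.00023913 ms; sum = 0.00605859 ms.
End-to-end = 0.5038 ms.

0.5038 ms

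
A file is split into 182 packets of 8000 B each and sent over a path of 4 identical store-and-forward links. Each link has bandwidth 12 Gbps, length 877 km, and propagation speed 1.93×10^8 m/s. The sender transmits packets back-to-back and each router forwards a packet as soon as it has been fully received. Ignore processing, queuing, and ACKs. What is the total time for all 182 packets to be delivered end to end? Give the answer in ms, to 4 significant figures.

19.16 ms

Per-hop transmission t_tx = L/R = 64000/12000000000 = 0.00533333 ms.
Per-hop propagation t_prop = 877000/193000000 = 4.54404 ms.
Pipeline fill: first packet needs 4·t_tx to clear all hops; remaining 181 packets each add one t_tx.
Total = (4+182-1)·t_tx + 4·t_prop = 185·0.00533333 + 4·4.54404 = 19.16 ms.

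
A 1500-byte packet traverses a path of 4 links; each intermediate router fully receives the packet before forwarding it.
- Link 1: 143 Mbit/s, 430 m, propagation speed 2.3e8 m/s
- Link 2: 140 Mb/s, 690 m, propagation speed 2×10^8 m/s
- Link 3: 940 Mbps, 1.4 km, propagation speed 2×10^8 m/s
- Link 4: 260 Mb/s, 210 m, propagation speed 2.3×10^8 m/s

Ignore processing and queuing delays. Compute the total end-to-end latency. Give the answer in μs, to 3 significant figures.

242 μs

L = 1500 × 8 = 12000 bits.
Transmission delays (L/R per hop): 83.9161, 85.7143, 12.766, 46.1538 μs; sum = 228.55 μs.
Propagation delays (d/s per hop): 1.86957, 3.45, 7, 0.913043 μs; sum = 13.2326 μs.
End-to-end = 242 μs.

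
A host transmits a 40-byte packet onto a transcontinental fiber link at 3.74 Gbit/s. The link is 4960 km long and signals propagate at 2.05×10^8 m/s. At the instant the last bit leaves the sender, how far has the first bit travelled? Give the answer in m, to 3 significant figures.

17.5 m

t_tx = L/R = 320/3740000000 = 8.55615e-08 s.
Distance = s × t_tx = 2.05e+08 × 8.55615e-08 = 17.5 m.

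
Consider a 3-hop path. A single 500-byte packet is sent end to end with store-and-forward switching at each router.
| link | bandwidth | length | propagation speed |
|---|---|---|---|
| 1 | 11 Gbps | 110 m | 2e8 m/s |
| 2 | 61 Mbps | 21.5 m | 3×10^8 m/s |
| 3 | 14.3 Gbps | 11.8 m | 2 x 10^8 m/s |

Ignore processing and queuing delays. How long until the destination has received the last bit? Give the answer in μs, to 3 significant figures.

L = 500 × 8 = 4000 bits.
Transmission delays (L/R per hop): 0.363636, 65.5738, 0.27972 μs; sum = 66.2171 μs.
Propagation delays (d/s per hop): 0.55, 0.0716667, 0.059 μs; sum = 0.680667 μs.
End-to-end = 66.9 μs.

66.9 μs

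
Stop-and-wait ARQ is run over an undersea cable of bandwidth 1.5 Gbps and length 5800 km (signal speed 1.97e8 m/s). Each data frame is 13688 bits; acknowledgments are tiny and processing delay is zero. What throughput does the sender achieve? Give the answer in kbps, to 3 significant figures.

232 kbps

t_tx = L/R = 13688/1500000000 = 9.12533e-06 s.
t_prop = 5800000/197000000 = 0.0294416 s; RTT = 0.0588832 s.
Cycle = t_tx + RTT = 0.0588924 s.
Throughput = L / cycle = 13688 / 0.0588924 = 232 kbps.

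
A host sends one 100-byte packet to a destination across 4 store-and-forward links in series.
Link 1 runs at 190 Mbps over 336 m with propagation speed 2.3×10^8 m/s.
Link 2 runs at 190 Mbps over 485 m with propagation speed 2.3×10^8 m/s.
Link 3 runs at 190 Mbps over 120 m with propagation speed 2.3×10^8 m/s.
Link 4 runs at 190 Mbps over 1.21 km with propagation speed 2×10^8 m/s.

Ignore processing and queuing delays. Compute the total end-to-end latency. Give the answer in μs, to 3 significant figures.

L = 100 × 8 = 800 bits.
Transmission delay per hop = L/R = 800/190000000 = 4.21053 μs; 4 hops → 16.8421 μs.
Propagation delays (d/s per hop): 1.46087, 2.1087, 0.521739, 6.05 μs; sum = 10.1413 μs.
End-to-end = 27.0 μs.

27.0 μs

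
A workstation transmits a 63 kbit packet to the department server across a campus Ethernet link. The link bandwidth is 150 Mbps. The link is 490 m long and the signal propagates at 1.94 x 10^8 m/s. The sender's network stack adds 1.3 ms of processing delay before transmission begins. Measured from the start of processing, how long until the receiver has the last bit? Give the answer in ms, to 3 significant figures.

L = 63000 bits.
Transmission delay = L/R = 63000 / 150000000 = 0.42 ms.
Propagation delay = d/s = 490 m / 194000000 m/s = 0.00252577 ms.
Plus processing delay 1.3 ms = 1.3 ms.
Total = 1.72 ms.

1.72 ms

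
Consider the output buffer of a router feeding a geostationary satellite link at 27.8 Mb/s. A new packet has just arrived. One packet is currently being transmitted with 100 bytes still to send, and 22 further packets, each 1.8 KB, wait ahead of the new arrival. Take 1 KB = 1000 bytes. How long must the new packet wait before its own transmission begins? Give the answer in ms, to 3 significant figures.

Each queued packet: L/R = 14400/27800000 = 0.517986 ms.
22 queued → 11.3957 ms.
Plus remaining 800 bits of current packet: 0.028777 ms.
Queuing delay = 11.4 ms.

11.4 ms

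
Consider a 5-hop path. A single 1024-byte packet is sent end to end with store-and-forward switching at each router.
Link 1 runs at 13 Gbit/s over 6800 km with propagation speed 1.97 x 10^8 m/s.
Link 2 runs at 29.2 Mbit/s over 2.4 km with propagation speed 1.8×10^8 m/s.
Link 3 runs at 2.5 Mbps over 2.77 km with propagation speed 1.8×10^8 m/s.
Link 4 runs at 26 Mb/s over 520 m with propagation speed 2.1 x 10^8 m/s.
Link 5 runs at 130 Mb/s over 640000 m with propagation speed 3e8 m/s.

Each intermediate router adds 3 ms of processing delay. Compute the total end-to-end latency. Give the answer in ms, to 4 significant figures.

52.62 ms

L = 1024 × 8 = 8192 bits.
Transmission delays (L/R per hop): 0.000630154, 0.280548, 3.2768, 0.315077, 0.0630154 ms; sum = 3.93607 ms.
Propagation delays (d/s per hop): 34.5178, 0.0133333, 0.0153889, 0.00247619, 2.13333 ms; sum = 36.6823 ms.
Processing at 4 router(s): 4 × 3 ms = 12 ms.
End-to-end = 52.62 ms.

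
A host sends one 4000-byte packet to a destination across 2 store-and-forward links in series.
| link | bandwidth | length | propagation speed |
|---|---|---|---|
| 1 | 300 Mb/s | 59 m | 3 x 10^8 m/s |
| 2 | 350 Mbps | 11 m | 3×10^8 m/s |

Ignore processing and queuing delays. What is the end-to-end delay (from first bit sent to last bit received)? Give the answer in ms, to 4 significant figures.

L = 4000 × 8 = 32000 bits.
Transmission delays (L/R per hop): 0.106667, 0.0914286 ms; sum = 0.198095 ms.
Propagation delays (d/s per hop): 0.000196667, 3.66667e-05 ms; sum = 0.000233333 ms.
End-to-end = 0.1983 ms.

0.1983 ms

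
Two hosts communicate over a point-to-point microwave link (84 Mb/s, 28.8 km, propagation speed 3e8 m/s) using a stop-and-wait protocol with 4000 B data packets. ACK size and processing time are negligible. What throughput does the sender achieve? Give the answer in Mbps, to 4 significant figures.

t_tx = L/R = 32000/84000000 = 0.000380952 s.
t_prop = 28800/300000000 = 9.6e-05 s; RTT = 0.000192 s.
Cycle = t_tx + RTT = 0.000572952 s.
Throughput = L / cycle = 32000 / 0.000572952 = 55.85 Mbps.

55.85 Mbps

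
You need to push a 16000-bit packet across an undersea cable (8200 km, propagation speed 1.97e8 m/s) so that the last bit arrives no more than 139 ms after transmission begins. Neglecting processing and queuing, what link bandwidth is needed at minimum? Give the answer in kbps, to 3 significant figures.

Propagation delay = 8200000 / 197000000 = 41.6244 ms.
Transmission budget = 139 − 41.6244 = 97.3756 ms.
R ≥ L / t_tx = 16000 bits / 0.0973756 s = 164 kbps.

164 kbps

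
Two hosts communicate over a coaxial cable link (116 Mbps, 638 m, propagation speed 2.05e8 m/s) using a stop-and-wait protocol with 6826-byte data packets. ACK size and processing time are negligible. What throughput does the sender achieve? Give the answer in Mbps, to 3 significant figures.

t_tx = L/R = 54608/116000000 = 0.000470759 s.
t_prop = 638/2.05e+08 = 3.1122e-06 s; RTT = 6.22439e-06 s.
Cycle = t_tx + RTT = 0.000476983 s.
Throughput = L / cycle = 54608 / 0.000476983 = 114 Mbps.

114 Mbps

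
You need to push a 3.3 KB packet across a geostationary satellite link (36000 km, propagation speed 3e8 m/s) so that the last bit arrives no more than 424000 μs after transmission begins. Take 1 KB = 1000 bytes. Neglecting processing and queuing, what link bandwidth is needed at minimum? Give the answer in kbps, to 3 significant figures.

L = 26400 bits.
Propagation delay = 36000000 / 300000000 = 120000 μs.
Transmission budget = 424000 − 120000 = 304000 μs.
R ≥ L / t_tx = 26400 bits / 0.304 s = 86.8 kbps.

86.8 kbps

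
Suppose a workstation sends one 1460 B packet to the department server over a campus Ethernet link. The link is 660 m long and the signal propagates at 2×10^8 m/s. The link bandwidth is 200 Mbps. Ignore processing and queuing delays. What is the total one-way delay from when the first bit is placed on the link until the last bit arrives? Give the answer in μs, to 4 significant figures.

61.70 μs

L = 1460 × 8 = 11680 bits.
Transmission delay = L/R = 11680 / 200000000 = 58.4 μs.
Propagation delay = d/s = 660 m / 200000000 m/s = 3.3 μs.
Total = 61.70 μs.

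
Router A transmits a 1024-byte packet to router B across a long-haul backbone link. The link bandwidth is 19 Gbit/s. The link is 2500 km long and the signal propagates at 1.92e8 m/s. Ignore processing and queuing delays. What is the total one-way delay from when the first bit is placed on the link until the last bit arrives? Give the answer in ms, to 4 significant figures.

13.02 ms

L = 1024 × 8 = 8192 bits.
Transmission delay = L/R = 8192 / 19000000000 = 0.000431158 ms.
Propagation delay = d/s = 2500000 m / 192000000 m/s = 13.0208 ms.
Total = 13.02 ms.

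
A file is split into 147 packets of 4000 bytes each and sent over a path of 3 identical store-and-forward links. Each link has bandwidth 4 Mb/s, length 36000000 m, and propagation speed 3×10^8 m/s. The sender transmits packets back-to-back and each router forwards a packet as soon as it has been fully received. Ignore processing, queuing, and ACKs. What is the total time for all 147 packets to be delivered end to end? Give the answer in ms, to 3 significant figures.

Per-hop transmission t_tx = L/R = 32000/4000000 = 8 ms.
Per-hop propagation t_prop = 36000000/300000000 = 120 ms.
Pipeline fill: first packet needs 3·t_tx to clear all hops; remaining 146 packets each add one t_tx.
Total = (3+147-1)·t_tx + 3·t_prop = 149·8 + 3·120 = 1550 ms.

1550 ms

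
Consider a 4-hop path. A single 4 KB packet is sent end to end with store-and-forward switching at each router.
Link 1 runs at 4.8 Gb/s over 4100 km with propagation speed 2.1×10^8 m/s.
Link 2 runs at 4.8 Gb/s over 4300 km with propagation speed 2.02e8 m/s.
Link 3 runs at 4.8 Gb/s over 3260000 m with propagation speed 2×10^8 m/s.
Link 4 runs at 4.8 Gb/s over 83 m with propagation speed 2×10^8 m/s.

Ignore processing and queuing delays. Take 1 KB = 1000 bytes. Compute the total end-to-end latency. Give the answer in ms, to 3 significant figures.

L = 32000 bits.
Transmission delay per hop = L/R = 32000/4800000000 = 0.00666667 ms; 4 hops → 0.0266667 ms.
Propagation delays (d/s per hop): 19.5238, 21.2871, 16.3, 0.000415 ms; sum = 57.1114 ms.
End-to-end = 57.1 ms.

57.1 ms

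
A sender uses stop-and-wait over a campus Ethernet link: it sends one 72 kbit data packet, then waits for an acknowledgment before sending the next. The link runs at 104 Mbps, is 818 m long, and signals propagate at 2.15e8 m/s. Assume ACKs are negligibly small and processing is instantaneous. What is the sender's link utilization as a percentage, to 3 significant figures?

98.9 %

t_tx = L/R = 72000/104000000 = 0.000692308 s.
t_prop = 818/215000000 = 3.80465e-06 s; RTT = 7.6093e-06 s.
Cycle = t_tx + RTT = 0.000699917 s.
Utilization = t_tx / cycle = 0.000692308/0.000699917 = 98.9 %.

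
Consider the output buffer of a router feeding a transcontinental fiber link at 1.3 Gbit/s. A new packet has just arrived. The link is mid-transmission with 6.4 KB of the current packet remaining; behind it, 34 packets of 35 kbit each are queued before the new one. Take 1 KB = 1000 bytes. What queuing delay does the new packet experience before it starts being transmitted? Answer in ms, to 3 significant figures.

0.955 ms

Each queued packet: L/R = 35000/1300000000 = 0.0269231 ms.
34 queued → 0.915385 ms.
Plus remaining 51200 bits of current packet: 0.0393846 ms.
Queuing delay = 0.955 ms.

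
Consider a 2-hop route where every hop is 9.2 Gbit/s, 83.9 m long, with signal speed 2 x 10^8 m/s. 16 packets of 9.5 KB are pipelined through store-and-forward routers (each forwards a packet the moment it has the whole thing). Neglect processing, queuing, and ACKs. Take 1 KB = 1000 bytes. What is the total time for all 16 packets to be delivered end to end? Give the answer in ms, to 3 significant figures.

Per-hop transmission t_tx = L/R = 76000/9200000000 = 0.00826087 ms.
Per-hop propagation t_prop = 83.9/200000000 = 0.0004195 ms.
Pipeline fill: first packet needs 2·t_tx to clear all hops; remaining 15 packets each add one t_tx.
Total = (2+16-1)·t_tx + 2·t_prop = 17·0.00826087 + 2·0.0004195 = 0.141 ms.

0.141 ms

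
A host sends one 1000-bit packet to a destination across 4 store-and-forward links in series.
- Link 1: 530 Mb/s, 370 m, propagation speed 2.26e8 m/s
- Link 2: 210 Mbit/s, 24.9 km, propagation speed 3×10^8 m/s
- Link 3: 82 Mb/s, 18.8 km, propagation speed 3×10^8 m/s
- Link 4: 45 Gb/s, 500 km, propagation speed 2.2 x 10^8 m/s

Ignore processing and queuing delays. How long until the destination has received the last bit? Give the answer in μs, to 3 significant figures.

2440 μs

Transmission delays (L/R per hop): 1.88679, 4.7619, 12.1951, 0.0222222 μs; sum = 18.866 μs.
Propagation delays (d/s per hop): 1.63717, 83, 62.6667, 2272.73 μs; sum = 2420.03 μs.
End-to-end = 2440 μs.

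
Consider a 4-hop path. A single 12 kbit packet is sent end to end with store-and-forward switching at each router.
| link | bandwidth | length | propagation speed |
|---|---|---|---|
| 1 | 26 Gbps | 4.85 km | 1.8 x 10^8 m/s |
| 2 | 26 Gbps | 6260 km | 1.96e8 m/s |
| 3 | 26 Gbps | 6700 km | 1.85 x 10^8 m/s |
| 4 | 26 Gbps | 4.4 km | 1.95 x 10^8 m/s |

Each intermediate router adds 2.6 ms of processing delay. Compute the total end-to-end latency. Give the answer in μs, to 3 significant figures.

76000 μs

L = 12000 bits.
Transmission delay per hop = L/R = 12000/26000000000 = 0.461538 μs; 4 hops → 1.84615 μs.
Propagation delays (d/s per hop): 26.9444, 31938.8, 36216.2, 22.5641 μs; sum = 68204.5 μs.
Processing at 3 router(s): 3 × 2.6 ms = 7800 μs.
End-to-end = 76000 μs.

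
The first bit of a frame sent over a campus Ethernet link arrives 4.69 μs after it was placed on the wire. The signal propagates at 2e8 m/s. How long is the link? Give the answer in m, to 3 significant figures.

938 m

d = s × t_prop = 200000000 × 4.69e-06 = 938 m.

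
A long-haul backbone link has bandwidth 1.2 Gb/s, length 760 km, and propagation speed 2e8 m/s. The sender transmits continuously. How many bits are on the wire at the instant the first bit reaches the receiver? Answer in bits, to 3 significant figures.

4560000 bits

Propagation delay = 760000 / 200000000 = 0.0038 s.
BDP = R × t_prop = 1200000000 × 0.0038 = 4560000 bits.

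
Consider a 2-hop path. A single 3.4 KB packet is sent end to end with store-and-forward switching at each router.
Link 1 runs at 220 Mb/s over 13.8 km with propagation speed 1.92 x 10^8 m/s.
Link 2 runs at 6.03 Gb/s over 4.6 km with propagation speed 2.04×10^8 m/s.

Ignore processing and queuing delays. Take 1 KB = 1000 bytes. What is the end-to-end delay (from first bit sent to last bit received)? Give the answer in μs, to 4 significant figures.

222.6 μs

L = 27200 bits.
Transmission delays (L/R per hop): 123.636, 4.51078 μs; sum = 128.147 μs.
Propagation delays (d/s per hop): 71.875, 22.549 μs; sum = 94.424 μs.
End-to-end = 222.6 μs.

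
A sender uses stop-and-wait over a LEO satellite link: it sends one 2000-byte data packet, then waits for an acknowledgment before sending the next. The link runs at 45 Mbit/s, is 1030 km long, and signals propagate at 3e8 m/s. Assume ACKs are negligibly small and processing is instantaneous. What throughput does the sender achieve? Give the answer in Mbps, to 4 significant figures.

2.215 Mbps

t_tx = L/R = 16000/45000000 = 0.000355556 s.
t_prop = 1030000/300000000 = 0.00343333 s; RTT = 0.00686667 s.
Cycle = t_tx + RTT = 0.00722222 s.
Throughput = L / cycle = 16000 / 0.00722222 = 2.215 Mbps.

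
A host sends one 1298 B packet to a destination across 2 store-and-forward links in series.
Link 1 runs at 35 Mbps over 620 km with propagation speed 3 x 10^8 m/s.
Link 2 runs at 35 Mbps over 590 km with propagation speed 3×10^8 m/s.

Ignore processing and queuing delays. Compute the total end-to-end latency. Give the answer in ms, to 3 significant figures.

4.63 ms

L = 1298 × 8 = 10384 bits.
Transmission delay per hop = L/R = 10384/35000000 = 0.296686 ms; 2 hops → 0.593371 ms.
Propagation delays (d/s per hop): 2.06667, 1.96667 ms; sum = 4.03333 ms.
End-to-end = 4.63 ms.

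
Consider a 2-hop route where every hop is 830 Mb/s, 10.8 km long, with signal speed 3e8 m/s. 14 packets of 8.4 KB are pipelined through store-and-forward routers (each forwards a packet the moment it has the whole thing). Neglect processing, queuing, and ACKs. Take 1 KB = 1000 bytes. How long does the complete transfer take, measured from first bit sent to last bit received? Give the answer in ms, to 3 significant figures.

Per-hop transmission t_tx = L/R = 67200/830000000 = 0.0809639 ms.
Per-hop propagation t_prop = 10800/300000000 = 0.036 ms.
Pipeline fill: first packet needs 2·t_tx to clear all hops; remaining 13 packets each add one t_tx.
Total = (2+14-1)·t_tx + 2·t_prop = 15·0.0809639 + 2·0.036 = 1.29 ms.

1.29 ms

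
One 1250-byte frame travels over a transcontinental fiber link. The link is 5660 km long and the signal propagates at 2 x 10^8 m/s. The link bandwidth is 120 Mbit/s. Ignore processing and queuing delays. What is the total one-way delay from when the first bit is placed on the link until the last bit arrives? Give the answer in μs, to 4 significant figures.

28380 μs

L = 1250 × 8 = 10000 bits.
Transmission delay = L/R = 10000 / 120000000 = 83.3333 μs.
Propagation delay = d/s = 5660000 m / 200000000 m/s = 28300 μs.
Total = 28380 μs.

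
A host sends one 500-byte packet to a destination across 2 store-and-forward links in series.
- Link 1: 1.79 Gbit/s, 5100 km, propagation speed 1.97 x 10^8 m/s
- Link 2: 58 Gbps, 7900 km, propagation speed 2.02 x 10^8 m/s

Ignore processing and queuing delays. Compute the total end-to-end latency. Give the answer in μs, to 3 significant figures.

65000 μs

L = 500 × 8 = 4000 bits.
Transmission delays (L/R per hop): 2.23464, 0.0689655 μs; sum = 2.3036 μs.
Propagation delays (d/s per hop): 25888.3, 39108.9 μs; sum = 64997.2 μs.
End-to-end = 65000 μs.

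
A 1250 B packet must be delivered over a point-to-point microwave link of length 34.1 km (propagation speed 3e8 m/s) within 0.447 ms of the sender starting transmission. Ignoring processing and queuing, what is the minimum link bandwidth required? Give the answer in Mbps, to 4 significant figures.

L = 10000 bits.
Propagation delay = 34100 / 300000000 = 0.113667 ms.
Transmission budget = 0.447 − 0.113667 = 0.333333 ms.
R ≥ L / t_tx = 10000 bits / 0.000333333 s = 30.00 Mbps.

30.00 Mbps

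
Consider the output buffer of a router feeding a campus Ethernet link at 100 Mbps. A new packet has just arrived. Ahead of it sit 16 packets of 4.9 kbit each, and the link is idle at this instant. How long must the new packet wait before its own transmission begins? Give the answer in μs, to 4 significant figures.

Each queued packet: L/R = 4900/100000000 = 49 μs.
16 queued → 784 μs.
Queuing delay = 784.0 μs.

784.0 μs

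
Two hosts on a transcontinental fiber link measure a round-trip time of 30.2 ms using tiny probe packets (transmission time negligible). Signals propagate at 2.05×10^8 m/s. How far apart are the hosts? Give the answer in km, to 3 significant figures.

3100 km

One-way propagation = RTT/2 = 15.1 ms.
d = s × t = 2.05e+08 × 0.0151 = 3100 km.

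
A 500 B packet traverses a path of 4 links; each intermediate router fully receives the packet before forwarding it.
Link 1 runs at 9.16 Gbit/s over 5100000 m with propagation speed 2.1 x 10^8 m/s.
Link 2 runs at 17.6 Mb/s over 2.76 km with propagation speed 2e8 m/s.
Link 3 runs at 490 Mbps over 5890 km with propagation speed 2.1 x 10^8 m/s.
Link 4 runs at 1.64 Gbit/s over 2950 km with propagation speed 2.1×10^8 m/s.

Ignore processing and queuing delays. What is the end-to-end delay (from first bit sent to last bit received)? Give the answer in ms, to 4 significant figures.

66.63 ms

L = 500 × 8 = 4000 bits.
Transmission delays (L/R per hop): 0.000436681, 0.227273, 0.00816327, 0.00243902 ms; sum = 0.238312 ms.
Propagation delays (d/s per hop): 24.2857, 0.0138, 28.0476, 14.0476 ms; sum = 66.3948 ms.
End-to-end = 66.63 ms.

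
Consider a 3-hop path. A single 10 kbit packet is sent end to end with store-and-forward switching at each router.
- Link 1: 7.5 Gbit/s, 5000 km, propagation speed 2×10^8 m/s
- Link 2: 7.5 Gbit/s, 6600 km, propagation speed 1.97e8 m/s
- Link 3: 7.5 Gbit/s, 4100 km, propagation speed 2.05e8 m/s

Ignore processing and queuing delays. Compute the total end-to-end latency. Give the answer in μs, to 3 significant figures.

L = 10000 bits.
Transmission delay per hop = L/R = 10000/7500000000 = 1.33333 μs; 3 hops → 4 μs.
Propagation delays (d/s per hop): 25000, 33502.5, 20000 μs; sum = 78502.5 μs.
End-to-end = 78500 μs.

78500 μs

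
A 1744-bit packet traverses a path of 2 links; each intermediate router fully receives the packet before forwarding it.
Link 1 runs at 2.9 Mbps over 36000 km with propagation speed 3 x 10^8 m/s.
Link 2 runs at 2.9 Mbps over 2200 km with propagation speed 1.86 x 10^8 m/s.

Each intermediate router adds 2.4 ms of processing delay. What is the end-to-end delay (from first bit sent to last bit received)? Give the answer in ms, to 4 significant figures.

Transmission delay per hop = L/R = 1744/2900000 = 0.601379 ms; 2 hops → 1.20276 ms.
Propagation delays (d/s per hop): 120, 11.828 ms; sum = 131.828 ms.
Processing at 1 router(s): 1 × 2.4 ms = 2.4 ms.
End-to-end = 135.4 ms.

135.4 ms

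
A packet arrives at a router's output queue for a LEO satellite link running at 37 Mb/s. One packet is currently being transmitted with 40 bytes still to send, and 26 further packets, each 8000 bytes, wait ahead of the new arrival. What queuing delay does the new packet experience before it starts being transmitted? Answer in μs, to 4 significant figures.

44980 μs

Each queued packet: L/R = 64000/37000000 = 1729.73 μs.
26 queued → 44973 μs.
Plus remaining 320 bits of current packet: 8.64865 μs.
Queuing delay = 44980 μs.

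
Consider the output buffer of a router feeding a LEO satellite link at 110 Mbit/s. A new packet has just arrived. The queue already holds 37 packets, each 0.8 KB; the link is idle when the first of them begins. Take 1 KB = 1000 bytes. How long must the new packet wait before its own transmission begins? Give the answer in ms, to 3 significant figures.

Each queued packet: L/R = 6400/110000000 = 0.0581818 ms.
37 queued → 2.15273 ms.
Queuing delay = 2.15 ms.

2.15 ms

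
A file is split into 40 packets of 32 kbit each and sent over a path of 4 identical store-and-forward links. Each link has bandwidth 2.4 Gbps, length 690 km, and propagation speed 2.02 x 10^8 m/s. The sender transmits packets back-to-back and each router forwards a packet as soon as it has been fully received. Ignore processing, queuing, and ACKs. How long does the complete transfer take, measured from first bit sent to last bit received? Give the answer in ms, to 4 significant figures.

14.24 ms

Per-hop transmission t_tx = L/R = 32000/2400000000 = 0.0133333 ms.
Per-hop propagation t_prop = 690000/202000000 = 3.41584 ms.
Pipeline fill: first packet needs 4·t_tx to clear all hops; remaining 39 packets each add one t_tx.
Total = (4+40-1)·t_tx + 4·t_prop = 43·0.0133333 + 4·3.41584 = 14.24 ms.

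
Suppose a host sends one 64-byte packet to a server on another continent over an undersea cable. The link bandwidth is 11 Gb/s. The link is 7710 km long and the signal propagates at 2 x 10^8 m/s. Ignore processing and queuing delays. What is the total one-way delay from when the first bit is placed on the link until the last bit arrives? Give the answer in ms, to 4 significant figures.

38.55 ms

L = 64 × 8 = 512 bits.
Transmission delay = L/R = 512 / 11000000000 = 4.65455e-05 ms.
Propagation delay = d/s = 7710000 m / 200000000 m/s = 38.55 ms.
Total = 38.55 ms.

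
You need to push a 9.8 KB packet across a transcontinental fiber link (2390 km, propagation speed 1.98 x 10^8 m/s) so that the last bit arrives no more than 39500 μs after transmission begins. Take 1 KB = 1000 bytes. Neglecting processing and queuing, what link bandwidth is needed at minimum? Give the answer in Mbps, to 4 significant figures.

2.858 Mbps

L = 78400 bits.
Propagation delay = 2390000 / 198000000 = 12070.7 μs.
Transmission budget = 39500 − 12070.7 = 27429.3 μs.
R ≥ L / t_tx = 78400 bits / 0.0274293 s = 2.858 Mbps.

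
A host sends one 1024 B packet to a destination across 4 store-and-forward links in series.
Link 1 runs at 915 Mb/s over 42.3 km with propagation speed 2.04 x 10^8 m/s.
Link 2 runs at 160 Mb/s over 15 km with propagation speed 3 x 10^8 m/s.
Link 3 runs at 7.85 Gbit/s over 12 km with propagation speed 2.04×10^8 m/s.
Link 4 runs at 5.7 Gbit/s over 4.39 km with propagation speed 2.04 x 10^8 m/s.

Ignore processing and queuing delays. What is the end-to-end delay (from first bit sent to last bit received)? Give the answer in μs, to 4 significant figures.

400.3 μs

L = 1024 × 8 = 8192 bits.
Transmission delays (L/R per hop): 8.95301, 51.2, 1.04357, 1.43719 μs; sum = 62.6338 μs.
Propagation delays (d/s per hop): 207.353, 50, 58.8235, 21.5196 μs; sum = 337.696 μs.
End-to-end = 400.3 μs.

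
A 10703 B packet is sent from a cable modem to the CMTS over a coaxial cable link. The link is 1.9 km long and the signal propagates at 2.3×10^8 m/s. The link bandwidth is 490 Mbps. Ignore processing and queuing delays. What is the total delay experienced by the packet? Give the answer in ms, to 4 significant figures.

0.1830 ms

L = 10703 × 8 = 85624 bits.
Transmission delay = L/R = 85624 / 490000000 = 0.174743 ms.
Propagation delay = d/s = 1900 m / 2.3e+08 m/s = 0.00826087 ms.
Total = 0.1830 ms.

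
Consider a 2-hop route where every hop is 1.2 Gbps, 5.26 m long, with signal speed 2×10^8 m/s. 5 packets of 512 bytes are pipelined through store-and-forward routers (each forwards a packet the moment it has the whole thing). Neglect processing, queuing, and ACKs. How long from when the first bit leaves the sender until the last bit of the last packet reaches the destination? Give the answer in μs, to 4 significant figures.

Per-hop transmission t_tx = L/R = 4096/1200000000 = 3.41333 μs.
Per-hop propagation t_prop = 5.26/200000000 = 0.0263 μs.
Pipeline fill: first packet needs 2·t_tx to clear all hops; remaining 4 packets each add one t_tx.
Total = (2+5-1)·t_tx + 2·t_prop = 6·3.41333 + 2·0.0263 = 20.53 μs.

20.53 μs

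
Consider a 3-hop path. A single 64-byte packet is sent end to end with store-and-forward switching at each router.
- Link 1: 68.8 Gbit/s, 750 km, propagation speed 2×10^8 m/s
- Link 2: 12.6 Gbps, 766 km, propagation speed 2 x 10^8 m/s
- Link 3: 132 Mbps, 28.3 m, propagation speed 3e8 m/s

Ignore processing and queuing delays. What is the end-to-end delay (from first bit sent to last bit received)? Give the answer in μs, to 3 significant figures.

7580 μs

L = 64 × 8 = 512 bits.
Transmission delays (L/R per hop): 0.00744186, 0.0406349, 3.87879 μs; sum = 3.92686 μs.
Propagation delays (d/s per hop): 3750, 3830, 0.0943333 μs; sum = 7580.09 μs.
End-to-end = 7580 μs.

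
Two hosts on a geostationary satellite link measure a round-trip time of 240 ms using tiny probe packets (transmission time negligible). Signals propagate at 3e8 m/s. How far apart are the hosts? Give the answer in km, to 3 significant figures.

One-way propagation = RTT/2 = 120 ms.
d = s × t = 300000000 × 0.12 = 36000 km.

36000 km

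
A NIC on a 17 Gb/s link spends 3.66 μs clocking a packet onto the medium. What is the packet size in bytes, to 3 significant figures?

7780 bytes

L = R × t_tx = 17000000000 b/s × 3.66e-06 s = 62220 bits.
In bytes: 62220 / 8 = 7780 bytes.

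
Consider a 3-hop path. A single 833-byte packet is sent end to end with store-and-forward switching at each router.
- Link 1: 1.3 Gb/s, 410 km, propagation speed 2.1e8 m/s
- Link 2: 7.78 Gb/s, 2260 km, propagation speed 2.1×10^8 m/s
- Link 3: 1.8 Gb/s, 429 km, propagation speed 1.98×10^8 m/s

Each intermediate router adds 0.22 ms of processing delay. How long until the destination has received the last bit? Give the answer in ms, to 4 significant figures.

15.33 ms

L = 833 × 8 = 6664 bits.
Transmission delays (L/R per hop): 0.00512615, 0.000856555, 0.00370222 ms; sum = 0.00968493 ms.
Propagation delays (d/s per hop): 1.95238, 10.7619, 2.16667 ms; sum = 14.881 ms.
Processing at 2 router(s): 2 × 0.22 ms = 0.44 ms.
End-to-end = 15.33 ms.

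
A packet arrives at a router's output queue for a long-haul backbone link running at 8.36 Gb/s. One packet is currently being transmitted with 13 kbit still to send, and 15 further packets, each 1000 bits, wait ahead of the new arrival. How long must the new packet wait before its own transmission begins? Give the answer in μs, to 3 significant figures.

Each queued packet: L/R = 1000/8.36e+09 = 0.119617 μs.
15 queued → 1.79426 μs.
Plus remaining 13000 bits of current packet: 1.55502 μs.
Queuing delay = 3.35 μs.

3.35 μs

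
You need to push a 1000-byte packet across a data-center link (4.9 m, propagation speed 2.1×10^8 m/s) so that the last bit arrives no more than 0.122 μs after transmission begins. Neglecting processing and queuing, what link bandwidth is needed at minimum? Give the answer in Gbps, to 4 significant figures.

L = 8000 bits.
Propagation delay = 4.9 / 210000000 = 0.0233333 μs.
Transmission budget = 0.122 − 0.0233333 = 0.0986667 μs.
R ≥ L / t_tx = 8000 bits / 9.86667e-08 s = 81.08 Gbps.

81.08 Gbps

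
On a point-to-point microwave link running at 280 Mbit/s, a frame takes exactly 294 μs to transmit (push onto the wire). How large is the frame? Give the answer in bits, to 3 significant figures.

L = R × t_tx = 280000000 b/s × 0.000294 s = 82320 bits.

82300 bits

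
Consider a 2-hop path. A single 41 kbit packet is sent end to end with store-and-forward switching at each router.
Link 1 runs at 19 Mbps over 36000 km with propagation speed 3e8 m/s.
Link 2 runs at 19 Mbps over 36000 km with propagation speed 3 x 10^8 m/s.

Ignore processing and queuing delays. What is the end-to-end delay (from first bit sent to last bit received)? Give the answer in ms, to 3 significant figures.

L = 41000 bits.
Transmission delay per hop = L/R = 41000/19000000 = 2.15789 ms; 2 hops → 4.31579 ms.
Propagation delays (d/s per hop): 120, 120 ms; sum = 240 ms.
End-to-end = 244 ms.

244 ms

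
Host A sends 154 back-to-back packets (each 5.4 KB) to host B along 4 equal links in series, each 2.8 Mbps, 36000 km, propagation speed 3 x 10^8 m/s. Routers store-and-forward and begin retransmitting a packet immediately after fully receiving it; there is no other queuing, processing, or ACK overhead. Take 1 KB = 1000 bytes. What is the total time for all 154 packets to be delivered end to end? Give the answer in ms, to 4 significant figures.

2902 ms

Per-hop transmission t_tx = L/R = 43200/2800000 = 15.4286 ms.
Per-hop propagation t_prop = 36000000/300000000 = 120 ms.
Pipeline fill: first packet needs 4·t_tx to clear all hops; remaining 153 packets each add one t_tx.
Total = (4+154-1)·t_tx + 4·t_prop = 157·15.4286 + 4·120 = 2902 ms.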